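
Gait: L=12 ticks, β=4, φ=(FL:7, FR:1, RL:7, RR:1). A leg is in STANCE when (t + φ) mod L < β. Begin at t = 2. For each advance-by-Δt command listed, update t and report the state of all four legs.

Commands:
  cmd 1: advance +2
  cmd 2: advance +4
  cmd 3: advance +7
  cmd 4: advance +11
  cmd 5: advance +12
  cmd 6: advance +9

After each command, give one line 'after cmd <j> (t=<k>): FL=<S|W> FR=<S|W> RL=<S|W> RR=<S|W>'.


after cmd 1 (t=4): FL=W FR=W RL=W RR=W
after cmd 2 (t=8): FL=S FR=W RL=S RR=W
after cmd 3 (t=15): FL=W FR=W RL=W RR=W
after cmd 4 (t=26): FL=W FR=S RL=W RR=S
after cmd 5 (t=38): FL=W FR=S RL=W RR=S
after cmd 6 (t=47): FL=W FR=S RL=W RR=S

start t=2: FL=W FR=S RL=W RR=S
cmd 1: advance +2 → t=4, phase=(11,5,11,5) → FL=W FR=W RL=W RR=W
cmd 2: advance +4 → t=8, phase=(3,9,3,9) → FL=S FR=W RL=S RR=W
cmd 3: advance +7 → t=15, phase=(10,4,10,4) → FL=W FR=W RL=W RR=W
cmd 4: advance +11 → t=26, phase=(9,3,9,3) → FL=W FR=S RL=W RR=S
cmd 5: advance +12 → t=38, phase=(9,3,9,3) → FL=W FR=S RL=W RR=S
cmd 6: advance +9 → t=47, phase=(6,0,6,0) → FL=W FR=S RL=W RR=S


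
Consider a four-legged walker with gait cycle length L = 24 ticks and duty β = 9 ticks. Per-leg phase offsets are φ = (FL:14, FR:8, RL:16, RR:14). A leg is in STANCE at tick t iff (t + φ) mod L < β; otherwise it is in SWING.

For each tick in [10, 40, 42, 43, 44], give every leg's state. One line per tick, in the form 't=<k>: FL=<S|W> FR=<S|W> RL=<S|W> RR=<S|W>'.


t=10: FL=S FR=W RL=S RR=S
t=40: FL=S FR=S RL=S RR=S
t=42: FL=S FR=S RL=W RR=S
t=43: FL=W FR=S RL=W RR=W
t=44: FL=W FR=S RL=W RR=W

t=10: phase=(0,18,2,0) vs β=9 → FL=S FR=W RL=S RR=S
t=40: phase=(6,0,8,6) vs β=9 → FL=S FR=S RL=S RR=S
t=42: phase=(8,2,10,8) vs β=9 → FL=S FR=S RL=W RR=S
t=43: phase=(9,3,11,9) vs β=9 → FL=W FR=S RL=W RR=W
t=44: phase=(10,4,12,10) vs β=9 → FL=W FR=S RL=W RR=W


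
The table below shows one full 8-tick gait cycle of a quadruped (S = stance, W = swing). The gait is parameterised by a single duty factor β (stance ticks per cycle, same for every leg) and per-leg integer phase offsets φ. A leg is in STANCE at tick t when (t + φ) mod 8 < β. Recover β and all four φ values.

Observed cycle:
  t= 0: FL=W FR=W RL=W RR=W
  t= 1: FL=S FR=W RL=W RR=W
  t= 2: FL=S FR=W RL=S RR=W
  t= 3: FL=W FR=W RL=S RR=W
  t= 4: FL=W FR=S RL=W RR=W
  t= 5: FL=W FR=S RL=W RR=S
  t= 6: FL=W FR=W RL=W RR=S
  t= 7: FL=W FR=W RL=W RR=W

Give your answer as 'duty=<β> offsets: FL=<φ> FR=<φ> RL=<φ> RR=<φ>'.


duty=2 offsets: FL=7 FR=4 RL=6 RR=3

duty β = stance ticks per leg = 2
FL: stance ticks = 2; W→S at t=1 → φ=7
FR: stance ticks = 2; W→S at t=4 → φ=4
RL: stance ticks = 2; W→S at t=2 → φ=6
RR: stance ticks = 2; W→S at t=5 → φ=3


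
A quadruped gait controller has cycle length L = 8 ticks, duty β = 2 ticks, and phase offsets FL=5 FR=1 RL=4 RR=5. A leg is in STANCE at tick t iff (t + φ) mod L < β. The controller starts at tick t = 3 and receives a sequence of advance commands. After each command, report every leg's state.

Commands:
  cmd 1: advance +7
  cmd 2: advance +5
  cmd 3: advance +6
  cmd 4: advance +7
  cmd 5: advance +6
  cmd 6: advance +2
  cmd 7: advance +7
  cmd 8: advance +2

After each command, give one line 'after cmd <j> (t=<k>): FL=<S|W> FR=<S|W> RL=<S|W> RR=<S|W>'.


after cmd 1 (t=10): FL=W FR=W RL=W RR=W
after cmd 2 (t=15): FL=W FR=S RL=W RR=W
after cmd 3 (t=21): FL=W FR=W RL=S RR=W
after cmd 4 (t=28): FL=S FR=W RL=S RR=S
after cmd 5 (t=34): FL=W FR=W RL=W RR=W
after cmd 6 (t=36): FL=S FR=W RL=S RR=S
after cmd 7 (t=43): FL=S FR=W RL=W RR=S
after cmd 8 (t=45): FL=W FR=W RL=S RR=W

start t=3: FL=S FR=W RL=W RR=S
cmd 1: advance +7 → t=10, phase=(7,3,6,7) → FL=W FR=W RL=W RR=W
cmd 2: advance +5 → t=15, phase=(4,0,3,4) → FL=W FR=S RL=W RR=W
cmd 3: advance +6 → t=21, phase=(2,6,1,2) → FL=W FR=W RL=S RR=W
cmd 4: advance +7 → t=28, phase=(1,5,0,1) → FL=S FR=W RL=S RR=S
cmd 5: advance +6 → t=34, phase=(7,3,6,7) → FL=W FR=W RL=W RR=W
cmd 6: advance +2 → t=36, phase=(1,5,0,1) → FL=S FR=W RL=S RR=S
cmd 7: advance +7 → t=43, phase=(0,4,7,0) → FL=S FR=W RL=W RR=S
cmd 8: advance +2 → t=45, phase=(2,6,1,2) → FL=W FR=W RL=S RR=W


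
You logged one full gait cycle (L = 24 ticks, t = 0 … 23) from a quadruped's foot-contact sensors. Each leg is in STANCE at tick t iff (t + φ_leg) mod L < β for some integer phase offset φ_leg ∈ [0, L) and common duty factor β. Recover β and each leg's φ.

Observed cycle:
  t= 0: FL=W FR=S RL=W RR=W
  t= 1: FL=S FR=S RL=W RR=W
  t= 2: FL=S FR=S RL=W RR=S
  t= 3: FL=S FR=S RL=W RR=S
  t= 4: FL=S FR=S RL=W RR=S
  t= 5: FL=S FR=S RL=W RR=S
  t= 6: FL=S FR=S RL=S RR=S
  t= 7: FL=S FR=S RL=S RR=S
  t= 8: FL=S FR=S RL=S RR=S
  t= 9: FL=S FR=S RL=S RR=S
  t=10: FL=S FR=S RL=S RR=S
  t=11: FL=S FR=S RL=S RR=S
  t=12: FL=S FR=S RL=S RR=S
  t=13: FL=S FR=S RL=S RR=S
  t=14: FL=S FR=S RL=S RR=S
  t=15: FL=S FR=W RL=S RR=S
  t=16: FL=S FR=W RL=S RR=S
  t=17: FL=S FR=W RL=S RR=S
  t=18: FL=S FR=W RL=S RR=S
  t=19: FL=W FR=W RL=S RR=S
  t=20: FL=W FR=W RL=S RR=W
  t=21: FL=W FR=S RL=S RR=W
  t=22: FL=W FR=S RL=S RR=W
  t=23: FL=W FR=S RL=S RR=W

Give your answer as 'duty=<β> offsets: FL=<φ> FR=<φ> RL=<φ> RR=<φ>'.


duty β = stance ticks per leg = 18
FL: stance ticks = 18; W→S at t=1 → φ=23
FR: stance ticks = 18; W→S at t=21 → φ=3
RL: stance ticks = 18; W→S at t=6 → φ=18
RR: stance ticks = 18; W→S at t=2 → φ=22

duty=18 offsets: FL=23 FR=3 RL=18 RR=22


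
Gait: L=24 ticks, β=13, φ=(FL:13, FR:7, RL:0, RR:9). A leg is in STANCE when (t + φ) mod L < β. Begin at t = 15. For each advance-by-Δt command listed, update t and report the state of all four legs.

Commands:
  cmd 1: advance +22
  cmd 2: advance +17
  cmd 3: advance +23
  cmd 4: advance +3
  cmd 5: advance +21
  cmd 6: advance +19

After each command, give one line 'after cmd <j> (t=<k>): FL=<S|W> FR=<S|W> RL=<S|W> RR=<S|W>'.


start t=15: FL=S FR=W RL=W RR=S
cmd 1: advance +22 → t=37, phase=(2,20,13,22) → FL=S FR=W RL=W RR=W
cmd 2: advance +17 → t=54, phase=(19,13,6,15) → FL=W FR=W RL=S RR=W
cmd 3: advance +23 → t=77, phase=(18,12,5,14) → FL=W FR=S RL=S RR=W
cmd 4: advance +3 → t=80, phase=(21,15,8,17) → FL=W FR=W RL=S RR=W
cmd 5: advance +21 → t=101, phase=(18,12,5,14) → FL=W FR=S RL=S RR=W
cmd 6: advance +19 → t=120, phase=(13,7,0,9) → FL=W FR=S RL=S RR=S

after cmd 1 (t=37): FL=S FR=W RL=W RR=W
after cmd 2 (t=54): FL=W FR=W RL=S RR=W
after cmd 3 (t=77): FL=W FR=S RL=S RR=W
after cmd 4 (t=80): FL=W FR=W RL=S RR=W
after cmd 5 (t=101): FL=W FR=S RL=S RR=W
after cmd 6 (t=120): FL=W FR=S RL=S RR=S


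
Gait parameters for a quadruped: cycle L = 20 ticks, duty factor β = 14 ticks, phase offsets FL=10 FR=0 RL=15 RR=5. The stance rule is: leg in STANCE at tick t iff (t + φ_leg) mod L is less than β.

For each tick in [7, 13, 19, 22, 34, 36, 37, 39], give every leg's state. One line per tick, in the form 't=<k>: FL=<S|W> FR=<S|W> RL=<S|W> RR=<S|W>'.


t=7: FL=W FR=S RL=S RR=S
t=13: FL=S FR=S RL=S RR=W
t=19: FL=S FR=W RL=W RR=S
t=22: FL=S FR=S RL=W RR=S
t=34: FL=S FR=W RL=S RR=W
t=36: FL=S FR=W RL=S RR=S
t=37: FL=S FR=W RL=S RR=S
t=39: FL=S FR=W RL=W RR=S

t=7: phase=(17,7,2,12) vs β=14 → FL=W FR=S RL=S RR=S
t=13: phase=(3,13,8,18) vs β=14 → FL=S FR=S RL=S RR=W
t=19: phase=(9,19,14,4) vs β=14 → FL=S FR=W RL=W RR=S
t=22: phase=(12,2,17,7) vs β=14 → FL=S FR=S RL=W RR=S
t=34: phase=(4,14,9,19) vs β=14 → FL=S FR=W RL=S RR=W
t=36: phase=(6,16,11,1) vs β=14 → FL=S FR=W RL=S RR=S
t=37: phase=(7,17,12,2) vs β=14 → FL=S FR=W RL=S RR=S
t=39: phase=(9,19,14,4) vs β=14 → FL=S FR=W RL=W RR=S


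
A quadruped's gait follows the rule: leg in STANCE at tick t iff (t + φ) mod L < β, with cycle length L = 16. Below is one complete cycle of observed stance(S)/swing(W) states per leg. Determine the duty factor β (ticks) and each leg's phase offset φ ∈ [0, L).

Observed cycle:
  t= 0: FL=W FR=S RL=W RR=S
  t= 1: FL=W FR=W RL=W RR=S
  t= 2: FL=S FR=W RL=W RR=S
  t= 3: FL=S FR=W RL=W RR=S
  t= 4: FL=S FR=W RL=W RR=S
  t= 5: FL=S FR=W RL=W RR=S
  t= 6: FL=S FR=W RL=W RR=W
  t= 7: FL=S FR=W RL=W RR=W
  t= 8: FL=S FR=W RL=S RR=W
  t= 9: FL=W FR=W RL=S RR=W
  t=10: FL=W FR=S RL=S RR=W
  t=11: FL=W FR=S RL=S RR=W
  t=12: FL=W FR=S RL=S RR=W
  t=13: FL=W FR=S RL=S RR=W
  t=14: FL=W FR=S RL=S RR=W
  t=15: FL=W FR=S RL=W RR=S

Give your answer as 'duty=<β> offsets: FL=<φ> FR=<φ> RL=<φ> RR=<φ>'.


duty β = stance ticks per leg = 7
FL: stance ticks = 7; W→S at t=2 → φ=14
FR: stance ticks = 7; W→S at t=10 → φ=6
RL: stance ticks = 7; W→S at t=8 → φ=8
RR: stance ticks = 7; W→S at t=15 → φ=1

duty=7 offsets: FL=14 FR=6 RL=8 RR=1


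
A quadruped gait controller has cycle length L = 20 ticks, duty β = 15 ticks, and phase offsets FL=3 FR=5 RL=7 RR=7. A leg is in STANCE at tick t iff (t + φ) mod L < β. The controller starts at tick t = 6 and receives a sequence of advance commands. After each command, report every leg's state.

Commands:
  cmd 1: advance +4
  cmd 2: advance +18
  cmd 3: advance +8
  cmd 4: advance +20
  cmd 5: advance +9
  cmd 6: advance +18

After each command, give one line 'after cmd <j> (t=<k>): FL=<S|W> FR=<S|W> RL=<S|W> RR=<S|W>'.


after cmd 1 (t=10): FL=S FR=W RL=W RR=W
after cmd 2 (t=28): FL=S FR=S RL=W RR=W
after cmd 3 (t=36): FL=W FR=S RL=S RR=S
after cmd 4 (t=56): FL=W FR=S RL=S RR=S
after cmd 5 (t=65): FL=S FR=S RL=S RR=S
after cmd 6 (t=83): FL=S FR=S RL=S RR=S

start t=6: FL=S FR=S RL=S RR=S
cmd 1: advance +4 → t=10, phase=(13,15,17,17) → FL=S FR=W RL=W RR=W
cmd 2: advance +18 → t=28, phase=(11,13,15,15) → FL=S FR=S RL=W RR=W
cmd 3: advance +8 → t=36, phase=(19,1,3,3) → FL=W FR=S RL=S RR=S
cmd 4: advance +20 → t=56, phase=(19,1,3,3) → FL=W FR=S RL=S RR=S
cmd 5: advance +9 → t=65, phase=(8,10,12,12) → FL=S FR=S RL=S RR=S
cmd 6: advance +18 → t=83, phase=(6,8,10,10) → FL=S FR=S RL=S RR=S


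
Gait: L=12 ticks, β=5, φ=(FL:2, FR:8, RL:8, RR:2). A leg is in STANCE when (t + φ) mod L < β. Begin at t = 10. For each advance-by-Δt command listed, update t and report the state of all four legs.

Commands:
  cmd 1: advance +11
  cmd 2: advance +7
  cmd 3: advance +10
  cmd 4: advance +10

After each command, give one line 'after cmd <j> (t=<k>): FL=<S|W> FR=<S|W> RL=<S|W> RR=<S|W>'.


after cmd 1 (t=21): FL=W FR=W RL=W RR=W
after cmd 2 (t=28): FL=W FR=S RL=S RR=W
after cmd 3 (t=38): FL=S FR=W RL=W RR=S
after cmd 4 (t=48): FL=S FR=W RL=W RR=S

start t=10: FL=S FR=W RL=W RR=S
cmd 1: advance +11 → t=21, phase=(11,5,5,11) → FL=W FR=W RL=W RR=W
cmd 2: advance +7 → t=28, phase=(6,0,0,6) → FL=W FR=S RL=S RR=W
cmd 3: advance +10 → t=38, phase=(4,10,10,4) → FL=S FR=W RL=W RR=S
cmd 4: advance +10 → t=48, phase=(2,8,8,2) → FL=S FR=W RL=W RR=S


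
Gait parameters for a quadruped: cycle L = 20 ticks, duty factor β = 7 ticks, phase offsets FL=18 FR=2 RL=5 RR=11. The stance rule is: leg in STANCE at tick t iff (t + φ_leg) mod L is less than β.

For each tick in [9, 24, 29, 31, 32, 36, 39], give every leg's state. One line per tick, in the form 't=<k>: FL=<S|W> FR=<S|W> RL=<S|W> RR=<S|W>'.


t=9: phase=(7,11,14,0) vs β=7 → FL=W FR=W RL=W RR=S
t=24: phase=(2,6,9,15) vs β=7 → FL=S FR=S RL=W RR=W
t=29: phase=(7,11,14,0) vs β=7 → FL=W FR=W RL=W RR=S
t=31: phase=(9,13,16,2) vs β=7 → FL=W FR=W RL=W RR=S
t=32: phase=(10,14,17,3) vs β=7 → FL=W FR=W RL=W RR=S
t=36: phase=(14,18,1,7) vs β=7 → FL=W FR=W RL=S RR=W
t=39: phase=(17,1,4,10) vs β=7 → FL=W FR=S RL=S RR=W

t=9: FL=W FR=W RL=W RR=S
t=24: FL=S FR=S RL=W RR=W
t=29: FL=W FR=W RL=W RR=S
t=31: FL=W FR=W RL=W RR=S
t=32: FL=W FR=W RL=W RR=S
t=36: FL=W FR=W RL=S RR=W
t=39: FL=W FR=S RL=S RR=W


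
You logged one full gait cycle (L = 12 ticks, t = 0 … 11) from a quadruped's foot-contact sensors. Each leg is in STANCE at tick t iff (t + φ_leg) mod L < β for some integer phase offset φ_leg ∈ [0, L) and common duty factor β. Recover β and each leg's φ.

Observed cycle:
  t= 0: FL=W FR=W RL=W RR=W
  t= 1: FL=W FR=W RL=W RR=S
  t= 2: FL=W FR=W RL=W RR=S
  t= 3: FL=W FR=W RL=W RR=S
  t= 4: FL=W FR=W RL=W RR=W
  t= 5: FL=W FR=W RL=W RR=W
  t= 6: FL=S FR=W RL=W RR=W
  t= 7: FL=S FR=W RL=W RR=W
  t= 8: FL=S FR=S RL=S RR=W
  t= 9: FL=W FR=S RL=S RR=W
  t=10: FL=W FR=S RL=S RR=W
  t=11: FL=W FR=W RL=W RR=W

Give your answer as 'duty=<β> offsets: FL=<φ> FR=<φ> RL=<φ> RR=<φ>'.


duty=3 offsets: FL=6 FR=4 RL=4 RR=11

duty β = stance ticks per leg = 3
FL: stance ticks = 3; W→S at t=6 → φ=6
FR: stance ticks = 3; W→S at t=8 → φ=4
RL: stance ticks = 3; W→S at t=8 → φ=4
RR: stance ticks = 3; W→S at t=1 → φ=11


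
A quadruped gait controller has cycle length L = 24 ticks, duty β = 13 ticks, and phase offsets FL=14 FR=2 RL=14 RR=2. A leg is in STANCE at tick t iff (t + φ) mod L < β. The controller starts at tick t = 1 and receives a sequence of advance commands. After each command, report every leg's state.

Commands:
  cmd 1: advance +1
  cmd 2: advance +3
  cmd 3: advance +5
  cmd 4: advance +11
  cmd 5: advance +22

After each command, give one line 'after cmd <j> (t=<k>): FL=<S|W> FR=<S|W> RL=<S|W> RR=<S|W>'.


start t=1: FL=W FR=S RL=W RR=S
cmd 1: advance +1 → t=2, phase=(16,4,16,4) → FL=W FR=S RL=W RR=S
cmd 2: advance +3 → t=5, phase=(19,7,19,7) → FL=W FR=S RL=W RR=S
cmd 3: advance +5 → t=10, phase=(0,12,0,12) → FL=S FR=S RL=S RR=S
cmd 4: advance +11 → t=21, phase=(11,23,11,23) → FL=S FR=W RL=S RR=W
cmd 5: advance +22 → t=43, phase=(9,21,9,21) → FL=S FR=W RL=S RR=W

after cmd 1 (t=2): FL=W FR=S RL=W RR=S
after cmd 2 (t=5): FL=W FR=S RL=W RR=S
after cmd 3 (t=10): FL=S FR=S RL=S RR=S
after cmd 4 (t=21): FL=S FR=W RL=S RR=W
after cmd 5 (t=43): FL=S FR=W RL=S RR=W


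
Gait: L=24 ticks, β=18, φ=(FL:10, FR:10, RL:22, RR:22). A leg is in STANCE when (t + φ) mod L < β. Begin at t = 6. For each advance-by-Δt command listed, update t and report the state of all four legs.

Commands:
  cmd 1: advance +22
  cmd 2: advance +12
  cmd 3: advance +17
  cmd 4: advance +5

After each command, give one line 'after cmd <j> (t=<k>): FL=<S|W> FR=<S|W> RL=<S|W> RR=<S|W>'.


after cmd 1 (t=28): FL=S FR=S RL=S RR=S
after cmd 2 (t=40): FL=S FR=S RL=S RR=S
after cmd 3 (t=57): FL=W FR=W RL=S RR=S
after cmd 4 (t=62): FL=S FR=S RL=S RR=S

start t=6: FL=S FR=S RL=S RR=S
cmd 1: advance +22 → t=28, phase=(14,14,2,2) → FL=S FR=S RL=S RR=S
cmd 2: advance +12 → t=40, phase=(2,2,14,14) → FL=S FR=S RL=S RR=S
cmd 3: advance +17 → t=57, phase=(19,19,7,7) → FL=W FR=W RL=S RR=S
cmd 4: advance +5 → t=62, phase=(0,0,12,12) → FL=S FR=S RL=S RR=S


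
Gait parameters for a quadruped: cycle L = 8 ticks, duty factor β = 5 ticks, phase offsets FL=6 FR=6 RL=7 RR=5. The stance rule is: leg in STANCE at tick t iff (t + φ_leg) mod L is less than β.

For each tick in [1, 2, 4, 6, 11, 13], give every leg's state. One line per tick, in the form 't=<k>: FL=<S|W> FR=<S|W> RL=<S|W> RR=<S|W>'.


t=1: FL=W FR=W RL=S RR=W
t=2: FL=S FR=S RL=S RR=W
t=4: FL=S FR=S RL=S RR=S
t=6: FL=S FR=S RL=W RR=S
t=11: FL=S FR=S RL=S RR=S
t=13: FL=S FR=S RL=S RR=S

t=1: phase=(7,7,0,6) vs β=5 → FL=W FR=W RL=S RR=W
t=2: phase=(0,0,1,7) vs β=5 → FL=S FR=S RL=S RR=W
t=4: phase=(2,2,3,1) vs β=5 → FL=S FR=S RL=S RR=S
t=6: phase=(4,4,5,3) vs β=5 → FL=S FR=S RL=W RR=S
t=11: phase=(1,1,2,0) vs β=5 → FL=S FR=S RL=S RR=S
t=13: phase=(3,3,4,2) vs β=5 → FL=S FR=S RL=S RR=S


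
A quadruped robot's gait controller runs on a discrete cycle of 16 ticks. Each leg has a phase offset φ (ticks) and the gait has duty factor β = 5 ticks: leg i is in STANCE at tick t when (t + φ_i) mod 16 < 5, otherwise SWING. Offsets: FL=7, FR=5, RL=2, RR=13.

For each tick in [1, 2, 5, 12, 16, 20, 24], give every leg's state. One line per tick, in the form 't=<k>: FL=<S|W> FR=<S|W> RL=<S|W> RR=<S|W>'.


t=1: FL=W FR=W RL=S RR=W
t=2: FL=W FR=W RL=S RR=W
t=5: FL=W FR=W RL=W RR=S
t=12: FL=S FR=S RL=W RR=W
t=16: FL=W FR=W RL=S RR=W
t=20: FL=W FR=W RL=W RR=S
t=24: FL=W FR=W RL=W RR=W

t=1: phase=(8,6,3,14) vs β=5 → FL=W FR=W RL=S RR=W
t=2: phase=(9,7,4,15) vs β=5 → FL=W FR=W RL=S RR=W
t=5: phase=(12,10,7,2) vs β=5 → FL=W FR=W RL=W RR=S
t=12: phase=(3,1,14,9) vs β=5 → FL=S FR=S RL=W RR=W
t=16: phase=(7,5,2,13) vs β=5 → FL=W FR=W RL=S RR=W
t=20: phase=(11,9,6,1) vs β=5 → FL=W FR=W RL=W RR=S
t=24: phase=(15,13,10,5) vs β=5 → FL=W FR=W RL=W RR=W


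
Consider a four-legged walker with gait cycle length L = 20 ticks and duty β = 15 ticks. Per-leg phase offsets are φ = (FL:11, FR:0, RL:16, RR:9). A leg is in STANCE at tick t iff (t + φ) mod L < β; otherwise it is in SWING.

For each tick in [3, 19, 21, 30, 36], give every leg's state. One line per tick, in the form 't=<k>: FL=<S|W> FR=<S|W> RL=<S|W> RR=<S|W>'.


t=3: phase=(14,3,19,12) vs β=15 → FL=S FR=S RL=W RR=S
t=19: phase=(10,19,15,8) vs β=15 → FL=S FR=W RL=W RR=S
t=21: phase=(12,1,17,10) vs β=15 → FL=S FR=S RL=W RR=S
t=30: phase=(1,10,6,19) vs β=15 → FL=S FR=S RL=S RR=W
t=36: phase=(7,16,12,5) vs β=15 → FL=S FR=W RL=S RR=S

t=3: FL=S FR=S RL=W RR=S
t=19: FL=S FR=W RL=W RR=S
t=21: FL=S FR=S RL=W RR=S
t=30: FL=S FR=S RL=S RR=W
t=36: FL=S FR=W RL=S RR=S


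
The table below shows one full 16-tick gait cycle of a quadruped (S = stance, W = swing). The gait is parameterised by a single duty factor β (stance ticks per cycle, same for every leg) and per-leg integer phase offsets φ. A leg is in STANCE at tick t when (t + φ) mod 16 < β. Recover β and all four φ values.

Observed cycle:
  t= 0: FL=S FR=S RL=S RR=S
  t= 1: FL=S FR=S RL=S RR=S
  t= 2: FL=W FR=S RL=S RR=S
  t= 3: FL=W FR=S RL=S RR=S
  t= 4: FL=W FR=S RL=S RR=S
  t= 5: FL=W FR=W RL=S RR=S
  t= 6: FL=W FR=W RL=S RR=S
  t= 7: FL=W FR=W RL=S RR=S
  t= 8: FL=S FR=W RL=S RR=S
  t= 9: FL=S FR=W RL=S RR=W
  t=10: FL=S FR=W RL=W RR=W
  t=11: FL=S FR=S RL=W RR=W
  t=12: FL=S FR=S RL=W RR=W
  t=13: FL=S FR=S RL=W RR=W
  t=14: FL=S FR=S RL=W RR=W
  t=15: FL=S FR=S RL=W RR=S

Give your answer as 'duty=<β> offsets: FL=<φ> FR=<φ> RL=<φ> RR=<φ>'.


duty β = stance ticks per leg = 10
FL: stance ticks = 10; W→S at t=8 → φ=8
FR: stance ticks = 10; W→S at t=11 → φ=5
RL: stance ticks = 10; W→S at t=0 → φ=0
RR: stance ticks = 10; W→S at t=15 → φ=1

duty=10 offsets: FL=8 FR=5 RL=0 RR=1


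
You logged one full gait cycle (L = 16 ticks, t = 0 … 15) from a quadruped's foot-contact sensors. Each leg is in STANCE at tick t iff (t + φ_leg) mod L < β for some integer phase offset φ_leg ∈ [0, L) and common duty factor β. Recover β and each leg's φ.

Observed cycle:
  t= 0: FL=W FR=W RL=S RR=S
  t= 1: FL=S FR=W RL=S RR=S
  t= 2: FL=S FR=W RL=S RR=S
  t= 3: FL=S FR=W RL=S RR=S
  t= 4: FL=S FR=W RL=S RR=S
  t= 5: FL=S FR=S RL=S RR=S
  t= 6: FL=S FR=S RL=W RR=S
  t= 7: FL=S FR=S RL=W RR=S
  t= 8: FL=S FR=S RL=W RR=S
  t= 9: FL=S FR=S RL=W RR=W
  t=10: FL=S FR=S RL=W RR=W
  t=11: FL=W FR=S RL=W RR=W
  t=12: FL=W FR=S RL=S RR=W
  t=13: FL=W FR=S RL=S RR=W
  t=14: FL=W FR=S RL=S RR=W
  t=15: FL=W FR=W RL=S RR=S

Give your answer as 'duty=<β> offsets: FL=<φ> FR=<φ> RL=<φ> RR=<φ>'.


duty=10 offsets: FL=15 FR=11 RL=4 RR=1

duty β = stance ticks per leg = 10
FL: stance ticks = 10; W→S at t=1 → φ=15
FR: stance ticks = 10; W→S at t=5 → φ=11
RL: stance ticks = 10; W→S at t=12 → φ=4
RR: stance ticks = 10; W→S at t=15 → φ=1


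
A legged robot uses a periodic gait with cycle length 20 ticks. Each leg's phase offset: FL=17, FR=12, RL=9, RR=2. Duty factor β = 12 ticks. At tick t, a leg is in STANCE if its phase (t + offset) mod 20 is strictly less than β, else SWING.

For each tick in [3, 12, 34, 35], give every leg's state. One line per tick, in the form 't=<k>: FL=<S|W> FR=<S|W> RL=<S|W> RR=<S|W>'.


t=3: phase=(0,15,12,5) vs β=12 → FL=S FR=W RL=W RR=S
t=12: phase=(9,4,1,14) vs β=12 → FL=S FR=S RL=S RR=W
t=34: phase=(11,6,3,16) vs β=12 → FL=S FR=S RL=S RR=W
t=35: phase=(12,7,4,17) vs β=12 → FL=W FR=S RL=S RR=W

t=3: FL=S FR=W RL=W RR=S
t=12: FL=S FR=S RL=S RR=W
t=34: FL=S FR=S RL=S RR=W
t=35: FL=W FR=S RL=S RR=W


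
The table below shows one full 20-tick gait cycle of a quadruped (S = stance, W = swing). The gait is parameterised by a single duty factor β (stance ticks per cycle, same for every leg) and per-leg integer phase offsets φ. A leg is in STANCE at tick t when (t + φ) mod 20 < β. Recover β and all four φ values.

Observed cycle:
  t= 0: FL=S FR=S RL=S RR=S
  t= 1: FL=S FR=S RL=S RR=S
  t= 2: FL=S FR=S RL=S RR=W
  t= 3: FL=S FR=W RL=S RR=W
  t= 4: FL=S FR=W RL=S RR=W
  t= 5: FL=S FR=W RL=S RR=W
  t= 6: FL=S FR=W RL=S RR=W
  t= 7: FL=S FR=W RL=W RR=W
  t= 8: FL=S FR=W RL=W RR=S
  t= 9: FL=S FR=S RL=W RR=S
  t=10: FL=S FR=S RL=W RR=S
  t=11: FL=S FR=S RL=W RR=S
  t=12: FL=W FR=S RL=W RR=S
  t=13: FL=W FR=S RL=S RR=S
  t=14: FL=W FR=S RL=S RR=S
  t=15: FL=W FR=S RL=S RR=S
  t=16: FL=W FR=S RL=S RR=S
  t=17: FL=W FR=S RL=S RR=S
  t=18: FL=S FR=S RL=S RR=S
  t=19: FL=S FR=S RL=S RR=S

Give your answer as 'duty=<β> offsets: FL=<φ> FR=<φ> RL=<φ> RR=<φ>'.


duty β = stance ticks per leg = 14
FL: stance ticks = 14; W→S at t=18 → φ=2
FR: stance ticks = 14; W→S at t=9 → φ=11
RL: stance ticks = 14; W→S at t=13 → φ=7
RR: stance ticks = 14; W→S at t=8 → φ=12

duty=14 offsets: FL=2 FR=11 RL=7 RR=12


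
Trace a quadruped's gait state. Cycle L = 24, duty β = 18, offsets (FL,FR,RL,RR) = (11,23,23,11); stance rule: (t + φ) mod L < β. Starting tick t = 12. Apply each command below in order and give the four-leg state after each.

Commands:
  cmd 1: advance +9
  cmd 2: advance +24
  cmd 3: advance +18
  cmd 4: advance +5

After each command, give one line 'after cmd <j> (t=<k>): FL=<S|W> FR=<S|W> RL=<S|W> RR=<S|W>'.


start t=12: FL=W FR=S RL=S RR=W
cmd 1: advance +9 → t=21, phase=(8,20,20,8) → FL=S FR=W RL=W RR=S
cmd 2: advance +24 → t=45, phase=(8,20,20,8) → FL=S FR=W RL=W RR=S
cmd 3: advance +18 → t=63, phase=(2,14,14,2) → FL=S FR=S RL=S RR=S
cmd 4: advance +5 → t=68, phase=(7,19,19,7) → FL=S FR=W RL=W RR=S

after cmd 1 (t=21): FL=S FR=W RL=W RR=S
after cmd 2 (t=45): FL=S FR=W RL=W RR=S
after cmd 3 (t=63): FL=S FR=S RL=S RR=S
after cmd 4 (t=68): FL=S FR=W RL=W RR=S


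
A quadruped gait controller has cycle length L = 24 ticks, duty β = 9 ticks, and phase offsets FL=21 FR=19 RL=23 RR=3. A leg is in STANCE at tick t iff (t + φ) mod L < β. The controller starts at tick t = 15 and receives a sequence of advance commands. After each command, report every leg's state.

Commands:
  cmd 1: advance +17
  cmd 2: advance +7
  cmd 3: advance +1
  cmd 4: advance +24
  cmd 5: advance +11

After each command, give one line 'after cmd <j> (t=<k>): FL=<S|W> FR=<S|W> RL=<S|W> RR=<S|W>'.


start t=15: FL=W FR=W RL=W RR=W
cmd 1: advance +17 → t=32, phase=(5,3,7,11) → FL=S FR=S RL=S RR=W
cmd 2: advance +7 → t=39, phase=(12,10,14,18) → FL=W FR=W RL=W RR=W
cmd 3: advance +1 → t=40, phase=(13,11,15,19) → FL=W FR=W RL=W RR=W
cmd 4: advance +24 → t=64, phase=(13,11,15,19) → FL=W FR=W RL=W RR=W
cmd 5: advance +11 → t=75, phase=(0,22,2,6) → FL=S FR=W RL=S RR=S

after cmd 1 (t=32): FL=S FR=S RL=S RR=W
after cmd 2 (t=39): FL=W FR=W RL=W RR=W
after cmd 3 (t=40): FL=W FR=W RL=W RR=W
after cmd 4 (t=64): FL=W FR=W RL=W RR=W
after cmd 5 (t=75): FL=S FR=W RL=S RR=S


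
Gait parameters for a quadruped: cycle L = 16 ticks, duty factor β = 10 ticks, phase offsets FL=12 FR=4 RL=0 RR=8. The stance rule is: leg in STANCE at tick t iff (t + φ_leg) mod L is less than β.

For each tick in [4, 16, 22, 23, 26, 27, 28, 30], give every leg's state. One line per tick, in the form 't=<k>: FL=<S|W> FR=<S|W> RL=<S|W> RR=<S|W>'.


t=4: phase=(0,8,4,12) vs β=10 → FL=S FR=S RL=S RR=W
t=16: phase=(12,4,0,8) vs β=10 → FL=W FR=S RL=S RR=S
t=22: phase=(2,10,6,14) vs β=10 → FL=S FR=W RL=S RR=W
t=23: phase=(3,11,7,15) vs β=10 → FL=S FR=W RL=S RR=W
t=26: phase=(6,14,10,2) vs β=10 → FL=S FR=W RL=W RR=S
t=27: phase=(7,15,11,3) vs β=10 → FL=S FR=W RL=W RR=S
t=28: phase=(8,0,12,4) vs β=10 → FL=S FR=S RL=W RR=S
t=30: phase=(10,2,14,6) vs β=10 → FL=W FR=S RL=W RR=S

t=4: FL=S FR=S RL=S RR=W
t=16: FL=W FR=S RL=S RR=S
t=22: FL=S FR=W RL=S RR=W
t=23: FL=S FR=W RL=S RR=W
t=26: FL=S FR=W RL=W RR=S
t=27: FL=S FR=W RL=W RR=S
t=28: FL=S FR=S RL=W RR=S
t=30: FL=W FR=S RL=W RR=S


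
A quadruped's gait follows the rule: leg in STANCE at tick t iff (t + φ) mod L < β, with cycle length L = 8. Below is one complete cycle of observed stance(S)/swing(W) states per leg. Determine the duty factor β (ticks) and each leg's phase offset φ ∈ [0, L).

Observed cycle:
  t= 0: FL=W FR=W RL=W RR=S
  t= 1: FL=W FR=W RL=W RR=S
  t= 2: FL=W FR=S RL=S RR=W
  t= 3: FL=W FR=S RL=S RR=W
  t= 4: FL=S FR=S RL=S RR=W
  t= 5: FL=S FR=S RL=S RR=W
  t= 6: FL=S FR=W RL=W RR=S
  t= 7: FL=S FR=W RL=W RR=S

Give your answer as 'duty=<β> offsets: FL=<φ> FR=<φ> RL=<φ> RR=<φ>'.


duty=4 offsets: FL=4 FR=6 RL=6 RR=2

duty β = stance ticks per leg = 4
FL: stance ticks = 4; W→S at t=4 → φ=4
FR: stance ticks = 4; W→S at t=2 → φ=6
RL: stance ticks = 4; W→S at t=2 → φ=6
RR: stance ticks = 4; W→S at t=6 → φ=2


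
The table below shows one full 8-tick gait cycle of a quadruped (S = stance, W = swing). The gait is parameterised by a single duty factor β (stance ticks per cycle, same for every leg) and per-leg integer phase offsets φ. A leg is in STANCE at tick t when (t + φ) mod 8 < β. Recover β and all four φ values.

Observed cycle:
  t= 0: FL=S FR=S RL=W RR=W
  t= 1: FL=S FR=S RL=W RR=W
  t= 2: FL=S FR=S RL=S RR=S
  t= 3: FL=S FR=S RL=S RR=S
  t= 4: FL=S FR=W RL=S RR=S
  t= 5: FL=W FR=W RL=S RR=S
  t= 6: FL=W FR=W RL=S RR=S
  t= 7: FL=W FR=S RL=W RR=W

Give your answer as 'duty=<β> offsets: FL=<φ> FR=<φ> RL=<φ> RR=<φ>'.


duty=5 offsets: FL=0 FR=1 RL=6 RR=6

duty β = stance ticks per leg = 5
FL: stance ticks = 5; W→S at t=0 → φ=0
FR: stance ticks = 5; W→S at t=7 → φ=1
RL: stance ticks = 5; W→S at t=2 → φ=6
RR: stance ticks = 5; W→S at t=2 → φ=6


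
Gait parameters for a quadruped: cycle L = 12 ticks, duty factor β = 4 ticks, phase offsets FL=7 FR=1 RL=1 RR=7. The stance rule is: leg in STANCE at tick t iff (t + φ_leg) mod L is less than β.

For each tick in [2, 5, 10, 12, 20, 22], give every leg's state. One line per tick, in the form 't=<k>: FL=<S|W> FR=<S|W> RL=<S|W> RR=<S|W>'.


t=2: FL=W FR=S RL=S RR=W
t=5: FL=S FR=W RL=W RR=S
t=10: FL=W FR=W RL=W RR=W
t=12: FL=W FR=S RL=S RR=W
t=20: FL=S FR=W RL=W RR=S
t=22: FL=W FR=W RL=W RR=W

t=2: phase=(9,3,3,9) vs β=4 → FL=W FR=S RL=S RR=W
t=5: phase=(0,6,6,0) vs β=4 → FL=S FR=W RL=W RR=S
t=10: phase=(5,11,11,5) vs β=4 → FL=W FR=W RL=W RR=W
t=12: phase=(7,1,1,7) vs β=4 → FL=W FR=S RL=S RR=W
t=20: phase=(3,9,9,3) vs β=4 → FL=S FR=W RL=W RR=S
t=22: phase=(5,11,11,5) vs β=4 → FL=W FR=W RL=W RR=W


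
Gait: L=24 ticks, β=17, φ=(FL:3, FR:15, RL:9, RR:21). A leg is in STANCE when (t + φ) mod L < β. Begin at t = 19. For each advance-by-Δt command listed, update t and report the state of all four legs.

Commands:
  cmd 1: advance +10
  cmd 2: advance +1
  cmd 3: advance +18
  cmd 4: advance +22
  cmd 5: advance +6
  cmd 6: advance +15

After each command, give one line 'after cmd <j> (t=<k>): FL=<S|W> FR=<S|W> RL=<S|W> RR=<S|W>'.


after cmd 1 (t=29): FL=S FR=W RL=S RR=S
after cmd 2 (t=30): FL=S FR=W RL=S RR=S
after cmd 3 (t=48): FL=S FR=S RL=S RR=W
after cmd 4 (t=70): FL=S FR=S RL=S RR=W
after cmd 5 (t=76): FL=S FR=W RL=S RR=S
after cmd 6 (t=91): FL=W FR=S RL=S RR=S

start t=19: FL=W FR=S RL=S RR=S
cmd 1: advance +10 → t=29, phase=(8,20,14,2) → FL=S FR=W RL=S RR=S
cmd 2: advance +1 → t=30, phase=(9,21,15,3) → FL=S FR=W RL=S RR=S
cmd 3: advance +18 → t=48, phase=(3,15,9,21) → FL=S FR=S RL=S RR=W
cmd 4: advance +22 → t=70, phase=(1,13,7,19) → FL=S FR=S RL=S RR=W
cmd 5: advance +6 → t=76, phase=(7,19,13,1) → FL=S FR=W RL=S RR=S
cmd 6: advance +15 → t=91, phase=(22,10,4,16) → FL=W FR=S RL=S RR=S


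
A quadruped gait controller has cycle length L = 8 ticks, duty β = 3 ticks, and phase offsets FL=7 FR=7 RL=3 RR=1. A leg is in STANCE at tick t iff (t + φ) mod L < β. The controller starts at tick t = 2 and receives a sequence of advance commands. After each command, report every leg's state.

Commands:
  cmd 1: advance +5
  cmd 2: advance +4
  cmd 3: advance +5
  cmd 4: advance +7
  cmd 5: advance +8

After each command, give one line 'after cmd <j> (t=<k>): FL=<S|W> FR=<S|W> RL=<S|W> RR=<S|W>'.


after cmd 1 (t=7): FL=W FR=W RL=S RR=S
after cmd 2 (t=11): FL=S FR=S RL=W RR=W
after cmd 3 (t=16): FL=W FR=W RL=W RR=S
after cmd 4 (t=23): FL=W FR=W RL=S RR=S
after cmd 5 (t=31): FL=W FR=W RL=S RR=S

start t=2: FL=S FR=S RL=W RR=W
cmd 1: advance +5 → t=7, phase=(6,6,2,0) → FL=W FR=W RL=S RR=S
cmd 2: advance +4 → t=11, phase=(2,2,6,4) → FL=S FR=S RL=W RR=W
cmd 3: advance +5 → t=16, phase=(7,7,3,1) → FL=W FR=W RL=W RR=S
cmd 4: advance +7 → t=23, phase=(6,6,2,0) → FL=W FR=W RL=S RR=S
cmd 5: advance +8 → t=31, phase=(6,6,2,0) → FL=W FR=W RL=S RR=S


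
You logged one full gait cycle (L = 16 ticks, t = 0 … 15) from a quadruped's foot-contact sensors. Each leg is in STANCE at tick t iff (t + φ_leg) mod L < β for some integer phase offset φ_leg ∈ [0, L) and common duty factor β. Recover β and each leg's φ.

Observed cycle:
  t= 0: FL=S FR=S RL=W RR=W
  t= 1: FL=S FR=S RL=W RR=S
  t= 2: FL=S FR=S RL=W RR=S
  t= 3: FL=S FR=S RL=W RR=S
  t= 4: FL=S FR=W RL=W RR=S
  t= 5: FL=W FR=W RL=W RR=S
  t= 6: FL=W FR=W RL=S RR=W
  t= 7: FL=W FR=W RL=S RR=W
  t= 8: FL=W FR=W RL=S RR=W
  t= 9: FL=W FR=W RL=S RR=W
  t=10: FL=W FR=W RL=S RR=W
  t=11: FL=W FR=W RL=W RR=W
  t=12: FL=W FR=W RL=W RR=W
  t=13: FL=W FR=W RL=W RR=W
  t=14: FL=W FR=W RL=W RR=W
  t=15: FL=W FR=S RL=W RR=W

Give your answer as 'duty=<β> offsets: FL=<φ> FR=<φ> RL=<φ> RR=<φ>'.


duty β = stance ticks per leg = 5
FL: stance ticks = 5; W→S at t=0 → φ=0
FR: stance ticks = 5; W→S at t=15 → φ=1
RL: stance ticks = 5; W→S at t=6 → φ=10
RR: stance ticks = 5; W→S at t=1 → φ=15

duty=5 offsets: FL=0 FR=1 RL=10 RR=15


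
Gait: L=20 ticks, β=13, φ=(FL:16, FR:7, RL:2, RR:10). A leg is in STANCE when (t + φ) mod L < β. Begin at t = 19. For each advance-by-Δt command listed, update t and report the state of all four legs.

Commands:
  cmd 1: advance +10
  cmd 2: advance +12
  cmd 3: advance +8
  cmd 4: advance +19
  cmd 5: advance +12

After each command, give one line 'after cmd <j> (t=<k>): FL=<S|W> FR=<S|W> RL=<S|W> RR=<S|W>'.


after cmd 1 (t=29): FL=S FR=W RL=S RR=W
after cmd 2 (t=41): FL=W FR=S RL=S RR=S
after cmd 3 (t=49): FL=S FR=W RL=S RR=W
after cmd 4 (t=68): FL=S FR=W RL=S RR=W
after cmd 5 (t=80): FL=W FR=S RL=S RR=S

start t=19: FL=W FR=S RL=S RR=S
cmd 1: advance +10 → t=29, phase=(5,16,11,19) → FL=S FR=W RL=S RR=W
cmd 2: advance +12 → t=41, phase=(17,8,3,11) → FL=W FR=S RL=S RR=S
cmd 3: advance +8 → t=49, phase=(5,16,11,19) → FL=S FR=W RL=S RR=W
cmd 4: advance +19 → t=68, phase=(4,15,10,18) → FL=S FR=W RL=S RR=W
cmd 5: advance +12 → t=80, phase=(16,7,2,10) → FL=W FR=S RL=S RR=S


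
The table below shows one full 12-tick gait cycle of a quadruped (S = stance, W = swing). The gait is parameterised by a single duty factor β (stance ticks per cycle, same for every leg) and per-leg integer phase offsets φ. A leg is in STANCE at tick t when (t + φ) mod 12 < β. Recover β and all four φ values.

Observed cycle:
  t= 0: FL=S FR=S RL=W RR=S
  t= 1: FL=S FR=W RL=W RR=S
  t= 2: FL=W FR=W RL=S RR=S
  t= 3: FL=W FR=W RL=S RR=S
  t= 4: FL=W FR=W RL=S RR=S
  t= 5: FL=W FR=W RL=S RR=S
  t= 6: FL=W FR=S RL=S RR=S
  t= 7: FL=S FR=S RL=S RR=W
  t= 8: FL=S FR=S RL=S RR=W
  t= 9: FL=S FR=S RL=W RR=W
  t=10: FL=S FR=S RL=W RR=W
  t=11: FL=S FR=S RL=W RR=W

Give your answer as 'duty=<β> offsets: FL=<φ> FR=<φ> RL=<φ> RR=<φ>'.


duty β = stance ticks per leg = 7
FL: stance ticks = 7; W→S at t=7 → φ=5
FR: stance ticks = 7; W→S at t=6 → φ=6
RL: stance ticks = 7; W→S at t=2 → φ=10
RR: stance ticks = 7; W→S at t=0 → φ=0

duty=7 offsets: FL=5 FR=6 RL=10 RR=0


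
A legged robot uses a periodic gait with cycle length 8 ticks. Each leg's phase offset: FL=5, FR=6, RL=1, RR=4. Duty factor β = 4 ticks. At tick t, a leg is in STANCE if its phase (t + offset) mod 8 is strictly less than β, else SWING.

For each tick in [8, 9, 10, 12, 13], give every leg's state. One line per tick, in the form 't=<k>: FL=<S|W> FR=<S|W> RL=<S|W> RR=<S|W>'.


t=8: FL=W FR=W RL=S RR=W
t=9: FL=W FR=W RL=S RR=W
t=10: FL=W FR=S RL=S RR=W
t=12: FL=S FR=S RL=W RR=S
t=13: FL=S FR=S RL=W RR=S

t=8: phase=(5,6,1,4) vs β=4 → FL=W FR=W RL=S RR=W
t=9: phase=(6,7,2,5) vs β=4 → FL=W FR=W RL=S RR=W
t=10: phase=(7,0,3,6) vs β=4 → FL=W FR=S RL=S RR=W
t=12: phase=(1,2,5,0) vs β=4 → FL=S FR=S RL=W RR=S
t=13: phase=(2,3,6,1) vs β=4 → FL=S FR=S RL=W RR=S


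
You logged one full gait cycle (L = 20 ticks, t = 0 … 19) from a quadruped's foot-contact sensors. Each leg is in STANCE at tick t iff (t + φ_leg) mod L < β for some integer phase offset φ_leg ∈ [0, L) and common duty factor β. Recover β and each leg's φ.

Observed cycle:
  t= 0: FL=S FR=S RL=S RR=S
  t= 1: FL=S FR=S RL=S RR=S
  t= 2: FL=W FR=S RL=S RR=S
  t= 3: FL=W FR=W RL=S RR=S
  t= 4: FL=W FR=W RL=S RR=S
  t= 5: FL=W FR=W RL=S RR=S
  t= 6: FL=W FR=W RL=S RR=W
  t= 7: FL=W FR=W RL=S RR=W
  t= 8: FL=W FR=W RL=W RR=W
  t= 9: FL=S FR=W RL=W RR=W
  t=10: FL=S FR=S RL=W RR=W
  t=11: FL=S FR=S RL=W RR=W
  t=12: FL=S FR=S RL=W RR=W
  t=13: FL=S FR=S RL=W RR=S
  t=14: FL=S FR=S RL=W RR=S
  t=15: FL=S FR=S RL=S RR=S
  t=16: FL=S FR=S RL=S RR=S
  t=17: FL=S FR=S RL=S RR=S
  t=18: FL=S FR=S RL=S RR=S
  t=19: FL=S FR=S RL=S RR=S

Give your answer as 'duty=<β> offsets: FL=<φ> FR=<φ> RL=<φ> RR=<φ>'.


duty β = stance ticks per leg = 13
FL: stance ticks = 13; W→S at t=9 → φ=11
FR: stance ticks = 13; W→S at t=10 → φ=10
RL: stance ticks = 13; W→S at t=15 → φ=5
RR: stance ticks = 13; W→S at t=13 → φ=7

duty=13 offsets: FL=11 FR=10 RL=5 RR=7


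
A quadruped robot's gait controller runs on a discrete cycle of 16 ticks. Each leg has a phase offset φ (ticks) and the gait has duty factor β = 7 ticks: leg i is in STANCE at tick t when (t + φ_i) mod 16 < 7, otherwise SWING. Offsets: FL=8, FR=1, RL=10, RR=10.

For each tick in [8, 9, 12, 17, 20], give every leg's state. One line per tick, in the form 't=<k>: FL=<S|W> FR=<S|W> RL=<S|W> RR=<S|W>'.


t=8: FL=S FR=W RL=S RR=S
t=9: FL=S FR=W RL=S RR=S
t=12: FL=S FR=W RL=S RR=S
t=17: FL=W FR=S RL=W RR=W
t=20: FL=W FR=S RL=W RR=W

t=8: phase=(0,9,2,2) vs β=7 → FL=S FR=W RL=S RR=S
t=9: phase=(1,10,3,3) vs β=7 → FL=S FR=W RL=S RR=S
t=12: phase=(4,13,6,6) vs β=7 → FL=S FR=W RL=S RR=S
t=17: phase=(9,2,11,11) vs β=7 → FL=W FR=S RL=W RR=W
t=20: phase=(12,5,14,14) vs β=7 → FL=W FR=S RL=W RR=W


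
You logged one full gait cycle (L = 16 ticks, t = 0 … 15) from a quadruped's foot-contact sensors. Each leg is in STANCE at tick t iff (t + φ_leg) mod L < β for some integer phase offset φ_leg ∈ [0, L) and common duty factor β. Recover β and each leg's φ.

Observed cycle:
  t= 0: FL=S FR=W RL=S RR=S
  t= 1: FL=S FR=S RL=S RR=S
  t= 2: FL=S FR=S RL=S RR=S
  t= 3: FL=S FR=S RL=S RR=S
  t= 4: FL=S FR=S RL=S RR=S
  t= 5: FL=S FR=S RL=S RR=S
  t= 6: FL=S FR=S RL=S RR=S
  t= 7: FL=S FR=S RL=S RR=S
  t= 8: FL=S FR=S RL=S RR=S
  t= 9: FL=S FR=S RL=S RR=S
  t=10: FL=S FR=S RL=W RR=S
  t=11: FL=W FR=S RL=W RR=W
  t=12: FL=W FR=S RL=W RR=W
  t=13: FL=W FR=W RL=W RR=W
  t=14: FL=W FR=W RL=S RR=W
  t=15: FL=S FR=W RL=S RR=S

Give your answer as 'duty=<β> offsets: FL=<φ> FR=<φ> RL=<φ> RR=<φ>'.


duty β = stance ticks per leg = 12
FL: stance ticks = 12; W→S at t=15 → φ=1
FR: stance ticks = 12; W→S at t=1 → φ=15
RL: stance ticks = 12; W→S at t=14 → φ=2
RR: stance ticks = 12; W→S at t=15 → φ=1

duty=12 offsets: FL=1 FR=15 RL=2 RR=1


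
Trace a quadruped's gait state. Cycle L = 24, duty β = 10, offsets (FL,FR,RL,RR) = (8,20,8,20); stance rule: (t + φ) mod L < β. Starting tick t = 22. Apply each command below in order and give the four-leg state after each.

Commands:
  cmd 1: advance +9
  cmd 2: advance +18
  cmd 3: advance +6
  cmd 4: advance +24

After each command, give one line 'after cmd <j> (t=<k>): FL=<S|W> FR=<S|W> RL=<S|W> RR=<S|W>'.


after cmd 1 (t=31): FL=W FR=S RL=W RR=S
after cmd 2 (t=49): FL=S FR=W RL=S RR=W
after cmd 3 (t=55): FL=W FR=S RL=W RR=S
after cmd 4 (t=79): FL=W FR=S RL=W RR=S

start t=22: FL=S FR=W RL=S RR=W
cmd 1: advance +9 → t=31, phase=(15,3,15,3) → FL=W FR=S RL=W RR=S
cmd 2: advance +18 → t=49, phase=(9,21,9,21) → FL=S FR=W RL=S RR=W
cmd 3: advance +6 → t=55, phase=(15,3,15,3) → FL=W FR=S RL=W RR=S
cmd 4: advance +24 → t=79, phase=(15,3,15,3) → FL=W FR=S RL=W RR=S


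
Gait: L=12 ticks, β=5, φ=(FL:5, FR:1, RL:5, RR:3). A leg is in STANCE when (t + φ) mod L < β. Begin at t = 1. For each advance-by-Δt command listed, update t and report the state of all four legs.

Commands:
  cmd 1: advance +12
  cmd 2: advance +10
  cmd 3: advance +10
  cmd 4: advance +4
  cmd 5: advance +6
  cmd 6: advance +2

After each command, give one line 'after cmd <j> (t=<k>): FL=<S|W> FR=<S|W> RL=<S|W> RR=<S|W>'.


after cmd 1 (t=13): FL=W FR=S RL=W RR=S
after cmd 2 (t=23): FL=S FR=S RL=S RR=S
after cmd 3 (t=33): FL=S FR=W RL=S RR=S
after cmd 4 (t=37): FL=W FR=S RL=W RR=S
after cmd 5 (t=43): FL=S FR=W RL=S RR=W
after cmd 6 (t=45): FL=S FR=W RL=S RR=S

start t=1: FL=W FR=S RL=W RR=S
cmd 1: advance +12 → t=13, phase=(6,2,6,4) → FL=W FR=S RL=W RR=S
cmd 2: advance +10 → t=23, phase=(4,0,4,2) → FL=S FR=S RL=S RR=S
cmd 3: advance +10 → t=33, phase=(2,10,2,0) → FL=S FR=W RL=S RR=S
cmd 4: advance +4 → t=37, phase=(6,2,6,4) → FL=W FR=S RL=W RR=S
cmd 5: advance +6 → t=43, phase=(0,8,0,10) → FL=S FR=W RL=S RR=W
cmd 6: advance +2 → t=45, phase=(2,10,2,0) → FL=S FR=W RL=S RR=S


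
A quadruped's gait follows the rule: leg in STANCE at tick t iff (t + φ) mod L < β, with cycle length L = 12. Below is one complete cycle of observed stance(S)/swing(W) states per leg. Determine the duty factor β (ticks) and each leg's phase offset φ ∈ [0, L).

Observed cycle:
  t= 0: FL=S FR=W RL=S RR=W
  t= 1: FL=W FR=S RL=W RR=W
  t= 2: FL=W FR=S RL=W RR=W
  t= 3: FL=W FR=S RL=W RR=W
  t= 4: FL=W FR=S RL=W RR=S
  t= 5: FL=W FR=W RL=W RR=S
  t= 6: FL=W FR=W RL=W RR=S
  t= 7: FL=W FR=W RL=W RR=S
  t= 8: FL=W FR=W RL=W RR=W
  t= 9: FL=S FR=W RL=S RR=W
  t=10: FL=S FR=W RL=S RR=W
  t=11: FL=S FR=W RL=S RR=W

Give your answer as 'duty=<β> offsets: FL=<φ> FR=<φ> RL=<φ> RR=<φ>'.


duty=4 offsets: FL=3 FR=11 RL=3 RR=8

duty β = stance ticks per leg = 4
FL: stance ticks = 4; W→S at t=9 → φ=3
FR: stance ticks = 4; W→S at t=1 → φ=11
RL: stance ticks = 4; W→S at t=9 → φ=3
RR: stance ticks = 4; W→S at t=4 → φ=8


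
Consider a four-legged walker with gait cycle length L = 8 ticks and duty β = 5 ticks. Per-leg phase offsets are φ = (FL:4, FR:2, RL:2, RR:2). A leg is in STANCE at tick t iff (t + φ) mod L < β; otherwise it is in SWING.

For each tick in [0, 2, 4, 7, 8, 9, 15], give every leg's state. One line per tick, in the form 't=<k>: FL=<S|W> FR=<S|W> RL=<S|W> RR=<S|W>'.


t=0: FL=S FR=S RL=S RR=S
t=2: FL=W FR=S RL=S RR=S
t=4: FL=S FR=W RL=W RR=W
t=7: FL=S FR=S RL=S RR=S
t=8: FL=S FR=S RL=S RR=S
t=9: FL=W FR=S RL=S RR=S
t=15: FL=S FR=S RL=S RR=S

t=0: phase=(4,2,2,2) vs β=5 → FL=S FR=S RL=S RR=S
t=2: phase=(6,4,4,4) vs β=5 → FL=W FR=S RL=S RR=S
t=4: phase=(0,6,6,6) vs β=5 → FL=S FR=W RL=W RR=W
t=7: phase=(3,1,1,1) vs β=5 → FL=S FR=S RL=S RR=S
t=8: phase=(4,2,2,2) vs β=5 → FL=S FR=S RL=S RR=S
t=9: phase=(5,3,3,3) vs β=5 → FL=W FR=S RL=S RR=S
t=15: phase=(3,1,1,1) vs β=5 → FL=S FR=S RL=S RR=S


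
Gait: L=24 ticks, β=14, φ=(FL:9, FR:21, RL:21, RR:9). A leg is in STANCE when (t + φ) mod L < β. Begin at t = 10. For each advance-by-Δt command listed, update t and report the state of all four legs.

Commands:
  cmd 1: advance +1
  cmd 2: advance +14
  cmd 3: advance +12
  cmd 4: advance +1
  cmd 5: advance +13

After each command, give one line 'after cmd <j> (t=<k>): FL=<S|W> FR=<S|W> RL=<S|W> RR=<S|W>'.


after cmd 1 (t=11): FL=W FR=S RL=S RR=W
after cmd 2 (t=25): FL=S FR=W RL=W RR=S
after cmd 3 (t=37): FL=W FR=S RL=S RR=W
after cmd 4 (t=38): FL=W FR=S RL=S RR=W
after cmd 5 (t=51): FL=S FR=S RL=S RR=S

start t=10: FL=W FR=S RL=S RR=W
cmd 1: advance +1 → t=11, phase=(20,8,8,20) → FL=W FR=S RL=S RR=W
cmd 2: advance +14 → t=25, phase=(10,22,22,10) → FL=S FR=W RL=W RR=S
cmd 3: advance +12 → t=37, phase=(22,10,10,22) → FL=W FR=S RL=S RR=W
cmd 4: advance +1 → t=38, phase=(23,11,11,23) → FL=W FR=S RL=S RR=W
cmd 5: advance +13 → t=51, phase=(12,0,0,12) → FL=S FR=S RL=S RR=S
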